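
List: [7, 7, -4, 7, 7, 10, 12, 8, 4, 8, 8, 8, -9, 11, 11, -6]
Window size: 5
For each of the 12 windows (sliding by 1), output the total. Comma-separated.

24, 27, 32, 44, 41, 42, 40, 36, 19, 26, 29, 15

[7, 7, -4, 7, 7] → sum 24
[7, -4, 7, 7, 10] → sum 27
[-4, 7, 7, 10, 12] → sum 32
[7, 7, 10, 12, 8] → sum 44
[7, 10, 12, 8, 4] → sum 41
[10, 12, 8, 4, 8] → sum 42
[12, 8, 4, 8, 8] → sum 40
[8, 4, 8, 8, 8] → sum 36
[4, 8, 8, 8, -9] → sum 19
[8, 8, 8, -9, 11] → sum 26
[8, 8, -9, 11, 11] → sum 29
[8, -9, 11, 11, -6] → sum 15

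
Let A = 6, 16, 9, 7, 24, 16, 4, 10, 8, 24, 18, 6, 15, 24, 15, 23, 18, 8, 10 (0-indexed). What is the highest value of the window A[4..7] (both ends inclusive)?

Elements at indices 4..7: 24, 16, 4, 10
max(24, 16, 4, 10) = 24

24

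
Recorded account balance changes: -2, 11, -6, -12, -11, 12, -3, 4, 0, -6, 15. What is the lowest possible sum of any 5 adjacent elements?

-20

-2 11 -6 -12 -11 → sum -20
11 -6 -12 -11 12 → sum -6
-6 -12 -11 12 -3 → sum -20
-12 -11 12 -3 4 → sum -10
-11 12 -3 4 0 → sum 2
12 -3 4 0 -6 → sum 7
-3 4 0 -6 15 → sum 10
Lowest of these is -20.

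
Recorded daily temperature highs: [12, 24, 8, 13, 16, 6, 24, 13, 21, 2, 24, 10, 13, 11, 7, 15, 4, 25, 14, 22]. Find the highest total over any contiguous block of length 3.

61

[12, 24, 8] → sum 44
[24, 8, 13] → sum 45
[8, 13, 16] → sum 37
[13, 16, 6] → sum 35
[16, 6, 24] → sum 46
[6, 24, 13] → sum 43
[24, 13, 21] → sum 58
[13, 21, 2] → sum 36
[21, 2, 24] → sum 47
[2, 24, 10] → sum 36
[24, 10, 13] → sum 47
[10, 13, 11] → sum 34
[13, 11, 7] → sum 31
[11, 7, 15] → sum 33
[7, 15, 4] → sum 26
[15, 4, 25] → sum 44
[4, 25, 14] → sum 43
[25, 14, 22] → sum 61
Highest of these is 61.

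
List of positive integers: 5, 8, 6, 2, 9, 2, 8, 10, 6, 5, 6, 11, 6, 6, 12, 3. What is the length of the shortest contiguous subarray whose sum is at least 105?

add 5: running sum 5 < 105
add 8: running sum 13 < 105
add 6: running sum 19 < 105
add 2: running sum 21 < 105
add 9: running sum 30 < 105
add 2: running sum 32 < 105
add 8: running sum 40 < 105
add 10: running sum 50 < 105
add 6: running sum 56 < 105
add 5: running sum 61 < 105
add 6: running sum 67 < 105
add 11: running sum 78 < 105
add 6: running sum 84 < 105
add 6: running sum 90 < 105
add 12: running sum 102 < 105
end 15: [5, 8, 6, 2, 9, 2, 8, 10, 6, 5, 6, 11, 6, 6, 12, 3] sum 105, len 16
Shortest qualifying length: 16.

16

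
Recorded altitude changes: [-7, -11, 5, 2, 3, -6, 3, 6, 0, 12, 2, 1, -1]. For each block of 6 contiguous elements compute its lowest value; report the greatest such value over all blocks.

0

Window mins for each of the 8 positions:
(-7, -11, 5, 2, 3, -6) → min -11
(-11, 5, 2, 3, -6, 3) → min -11
(5, 2, 3, -6, 3, 6) → min -6
(2, 3, -6, 3, 6, 0) → min -6
(3, -6, 3, 6, 0, 12) → min -6
(-6, 3, 6, 0, 12, 2) → min -6
(3, 6, 0, 12, 2, 1) → min 0
(6, 0, 12, 2, 1, -1) → min -1
Greatest of these is 0.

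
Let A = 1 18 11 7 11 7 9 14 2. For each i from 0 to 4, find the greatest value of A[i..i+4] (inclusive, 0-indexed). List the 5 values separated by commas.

18, 18, 11, 14, 14

1 18 11 7 11 → max 18
18 11 7 11 7 → max 18
11 7 11 7 9 → max 11
7 11 7 9 14 → max 14
11 7 9 14 2 → max 14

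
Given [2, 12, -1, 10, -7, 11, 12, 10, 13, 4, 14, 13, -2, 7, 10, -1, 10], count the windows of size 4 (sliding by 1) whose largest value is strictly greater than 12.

[2, 12, -1, 10] → max 12
[12, -1, 10, -7] → max 12
[-1, 10, -7, 11] → max 11
[10, -7, 11, 12] → max 12
[-7, 11, 12, 10] → max 12
[11, 12, 10, 13] → max 13  > 12 ✓
[12, 10, 13, 4] → max 13  > 12 ✓
[10, 13, 4, 14] → max 14  > 12 ✓
[13, 4, 14, 13] → max 14  > 12 ✓
[4, 14, 13, -2] → max 14  > 12 ✓
[14, 13, -2, 7] → max 14  > 12 ✓
[13, -2, 7, 10] → max 13  > 12 ✓
[-2, 7, 10, -1] → max 10
[7, 10, -1, 10] → max 10
7 windows satisfy the condition.

7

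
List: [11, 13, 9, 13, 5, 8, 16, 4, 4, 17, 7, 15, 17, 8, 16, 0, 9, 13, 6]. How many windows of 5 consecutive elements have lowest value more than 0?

11

11 13 9 13 5 → min 5  > 0 ✓
13 9 13 5 8 → min 5  > 0 ✓
9 13 5 8 16 → min 5  > 0 ✓
13 5 8 16 4 → min 4  > 0 ✓
5 8 16 4 4 → min 4  > 0 ✓
8 16 4 4 17 → min 4  > 0 ✓
16 4 4 17 7 → min 4  > 0 ✓
4 4 17 7 15 → min 4  > 0 ✓
4 17 7 15 17 → min 4  > 0 ✓
17 7 15 17 8 → min 7  > 0 ✓
7 15 17 8 16 → min 7  > 0 ✓
15 17 8 16 0 → min 0
17 8 16 0 9 → min 0
8 16 0 9 13 → min 0
16 0 9 13 6 → min 0
11 windows satisfy the condition.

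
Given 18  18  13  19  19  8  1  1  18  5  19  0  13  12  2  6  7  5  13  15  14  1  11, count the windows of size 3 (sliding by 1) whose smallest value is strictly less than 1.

3

18 18 13 → min 13
18 13 19 → min 13
13 19 19 → min 13
19 19 8 → min 8
19 8 1 → min 1
8 1 1 → min 1
1 1 18 → min 1
1 18 5 → min 1
18 5 19 → min 5
5 19 0 → min 0  < 1 ✓
19 0 13 → min 0  < 1 ✓
0 13 12 → min 0  < 1 ✓
13 12 2 → min 2
12 2 6 → min 2
2 6 7 → min 2
6 7 5 → min 5
7 5 13 → min 5
5 13 15 → min 5
13 15 14 → min 13
15 14 1 → min 1
14 1 11 → min 1
3 windows satisfy the condition.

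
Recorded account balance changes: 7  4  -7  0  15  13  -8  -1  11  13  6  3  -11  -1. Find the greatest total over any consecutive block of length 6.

7 4 -7 0 15 13 → sum 32
4 -7 0 15 13 -8 → sum 17
-7 0 15 13 -8 -1 → sum 12
0 15 13 -8 -1 11 → sum 30
15 13 -8 -1 11 13 → sum 43
13 -8 -1 11 13 6 → sum 34
-8 -1 11 13 6 3 → sum 24
-1 11 13 6 3 -11 → sum 21
11 13 6 3 -11 -1 → sum 21
Greatest of these is 43.

43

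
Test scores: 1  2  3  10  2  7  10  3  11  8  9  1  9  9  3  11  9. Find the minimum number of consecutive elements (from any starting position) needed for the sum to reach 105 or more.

add 1: running sum 1 < 105
add 2: running sum 3 < 105
add 3: running sum 6 < 105
add 10: running sum 16 < 105
add 2: running sum 18 < 105
add 7: running sum 25 < 105
add 10: running sum 35 < 105
add 3: running sum 38 < 105
add 11: running sum 49 < 105
add 8: running sum 57 < 105
add 9: running sum 66 < 105
add 1: running sum 67 < 105
add 9: running sum 76 < 105
add 9: running sum 85 < 105
add 3: running sum 88 < 105
add 11: running sum 99 < 105
end 16: [3, 10, 2, 7, 10, 3, 11, 8, 9, 1, 9, 9, 3, 11, 9] sum 105, len 15
Shortest qualifying length: 15.

15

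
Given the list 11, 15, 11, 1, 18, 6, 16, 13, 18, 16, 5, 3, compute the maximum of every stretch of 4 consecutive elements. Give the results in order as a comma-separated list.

(11, 15, 11, 1) → max 15
(15, 11, 1, 18) → max 18
(11, 1, 18, 6) → max 18
(1, 18, 6, 16) → max 18
(18, 6, 16, 13) → max 18
(6, 16, 13, 18) → max 18
(16, 13, 18, 16) → max 18
(13, 18, 16, 5) → max 18
(18, 16, 5, 3) → max 18

15, 18, 18, 18, 18, 18, 18, 18, 18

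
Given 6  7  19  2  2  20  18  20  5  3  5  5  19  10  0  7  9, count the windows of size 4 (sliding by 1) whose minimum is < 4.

[6, 7, 19, 2] → min 2  < 4 ✓
[7, 19, 2, 2] → min 2  < 4 ✓
[19, 2, 2, 20] → min 2  < 4 ✓
[2, 2, 20, 18] → min 2  < 4 ✓
[2, 20, 18, 20] → min 2  < 4 ✓
[20, 18, 20, 5] → min 5
[18, 20, 5, 3] → min 3  < 4 ✓
[20, 5, 3, 5] → min 3  < 4 ✓
[5, 3, 5, 5] → min 3  < 4 ✓
[3, 5, 5, 19] → min 3  < 4 ✓
[5, 5, 19, 10] → min 5
[5, 19, 10, 0] → min 0  < 4 ✓
[19, 10, 0, 7] → min 0  < 4 ✓
[10, 0, 7, 9] → min 0  < 4 ✓
12 windows satisfy the condition.

12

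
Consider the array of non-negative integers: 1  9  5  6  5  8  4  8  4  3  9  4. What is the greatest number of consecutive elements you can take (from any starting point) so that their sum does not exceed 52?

[1] sum 1 len 1
[1, 9] sum 10 len 2
[1, 9, 5] sum 15 len 3
[1, 9, 5, 6] sum 21 len 4
[1, 9, 5, 6, 5] sum 26 len 5
[1, 9, 5, 6, 5, 8] sum 34 len 6
[1, 9, 5, 6, 5, 8, 4] sum 38 len 7
[1, 9, 5, 6, 5, 8, 4, 8] sum 46 len 8
[1, 9, 5, 6, 5, 8, 4, 8, 4] sum 50 len 9
[9, 5, 6, 5, 8, 4, 8, 4, 3] sum 52 len 9
[5, 6, 5, 8, 4, 8, 4, 3, 9] sum 52 len 9
[6, 5, 8, 4, 8, 4, 3, 9, 4] sum 51 len 9
Longest length seen: 9.

9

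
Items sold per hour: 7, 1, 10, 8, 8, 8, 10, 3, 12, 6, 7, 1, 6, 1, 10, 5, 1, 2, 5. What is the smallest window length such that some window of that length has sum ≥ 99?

add 7: running sum 7 < 99
add 1: running sum 8 < 99
add 10: running sum 18 < 99
add 8: running sum 26 < 99
add 8: running sum 34 < 99
add 8: running sum 42 < 99
add 10: running sum 52 < 99
add 3: running sum 55 < 99
add 12: running sum 67 < 99
add 6: running sum 73 < 99
add 7: running sum 80 < 99
add 1: running sum 81 < 99
add 6: running sum 87 < 99
add 1: running sum 88 < 99
add 10: running sum 98 < 99
add 5: shortest ending here [7, 1, 10, 8, 8, 8, 10, 3, 12, 6, 7, 1, 6, 1, 10, 5] sum 103, len 16
add 1: shortest ending here [7, 1, 10, 8, 8, 8, 10, 3, 12, 6, 7, 1, 6, 1, 10, 5, 1] sum 104, len 17
add 2: shortest ending here [1, 10, 8, 8, 8, 10, 3, 12, 6, 7, 1, 6, 1, 10, 5, 1, 2] sum 99, len 17
add 5: shortest ending here [10, 8, 8, 8, 10, 3, 12, 6, 7, 1, 6, 1, 10, 5, 1, 2, 5] sum 103, len 17
Shortest qualifying length: 16.

16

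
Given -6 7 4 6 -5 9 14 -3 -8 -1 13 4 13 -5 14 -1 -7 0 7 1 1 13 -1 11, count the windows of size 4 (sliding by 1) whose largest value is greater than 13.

-6 7 4 6 → max 7
7 4 6 -5 → max 7
4 6 -5 9 → max 9
6 -5 9 14 → max 14  > 13 ✓
-5 9 14 -3 → max 14  > 13 ✓
9 14 -3 -8 → max 14  > 13 ✓
14 -3 -8 -1 → max 14  > 13 ✓
-3 -8 -1 13 → max 13
-8 -1 13 4 → max 13
-1 13 4 13 → max 13
13 4 13 -5 → max 13
4 13 -5 14 → max 14  > 13 ✓
13 -5 14 -1 → max 14  > 13 ✓
-5 14 -1 -7 → max 14  > 13 ✓
14 -1 -7 0 → max 14  > 13 ✓
-1 -7 0 7 → max 7
-7 0 7 1 → max 7
0 7 1 1 → max 7
7 1 1 13 → max 13
1 1 13 -1 → max 13
1 13 -1 11 → max 13
8 windows satisfy the condition.

8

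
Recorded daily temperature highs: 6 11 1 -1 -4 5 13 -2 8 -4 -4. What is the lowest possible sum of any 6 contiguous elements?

(6, 11, 1, -1, -4, 5) → sum 18
(11, 1, -1, -4, 5, 13) → sum 25
(1, -1, -4, 5, 13, -2) → sum 12
(-1, -4, 5, 13, -2, 8) → sum 19
(-4, 5, 13, -2, 8, -4) → sum 16
(5, 13, -2, 8, -4, -4) → sum 16
Lowest of these is 12.

12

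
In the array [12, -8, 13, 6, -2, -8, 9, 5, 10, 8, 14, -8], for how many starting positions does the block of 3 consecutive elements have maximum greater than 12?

5

(12, -8, 13) → max 13  > 12 ✓
(-8, 13, 6) → max 13  > 12 ✓
(13, 6, -2) → max 13  > 12 ✓
(6, -2, -8) → max 6
(-2, -8, 9) → max 9
(-8, 9, 5) → max 9
(9, 5, 10) → max 10
(5, 10, 8) → max 10
(10, 8, 14) → max 14  > 12 ✓
(8, 14, -8) → max 14  > 12 ✓
5 windows satisfy the condition.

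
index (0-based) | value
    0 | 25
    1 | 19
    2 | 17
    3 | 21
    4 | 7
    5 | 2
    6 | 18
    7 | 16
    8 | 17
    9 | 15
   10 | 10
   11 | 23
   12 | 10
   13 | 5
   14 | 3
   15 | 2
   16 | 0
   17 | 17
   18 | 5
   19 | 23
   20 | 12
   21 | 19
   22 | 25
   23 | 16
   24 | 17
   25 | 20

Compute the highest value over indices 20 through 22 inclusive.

25

Elements at indices 20..22: 12, 19, 25
max(12, 19, 25) = 25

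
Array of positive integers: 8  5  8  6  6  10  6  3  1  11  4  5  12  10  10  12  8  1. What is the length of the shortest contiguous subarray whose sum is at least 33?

4

add 8: running sum 8 < 33
add 5: running sum 13 < 33
add 8: running sum 21 < 33
add 6: running sum 27 < 33
end 4: [8, 5, 8, 6, 6] sum 33, len 5
end 5: [5, 8, 6, 6, 10] sum 35, len 5
end 6: [8, 6, 6, 10, 6] sum 36, len 5
end 7: [8, 6, 6, 10, 6, 3] sum 39, len 6
end 8: [8, 6, 6, 10, 6, 3, 1] sum 40, len 7
end 9: [6, 10, 6, 3, 1, 11] sum 37, len 6
end 10: [10, 6, 3, 1, 11, 4] sum 35, len 6
end 11: [10, 6, 3, 1, 11, 4, 5] sum 40, len 7
end 12: [1, 11, 4, 5, 12] sum 33, len 5
end 13: [11, 4, 5, 12, 10] sum 42, len 5
end 14: [5, 12, 10, 10] sum 37, len 4
end 15: [12, 10, 10, 12] sum 44, len 4
end 16: [10, 10, 12, 8] sum 40, len 4
end 17: [10, 10, 12, 8, 1] sum 41, len 5
Shortest qualifying length: 4.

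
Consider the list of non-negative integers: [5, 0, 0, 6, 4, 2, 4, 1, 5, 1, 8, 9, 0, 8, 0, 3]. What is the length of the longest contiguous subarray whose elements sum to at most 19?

7

→ 5: sum 5, len 1
→ 0: sum 5, len 2
→ 0: sum 5, len 3
→ 6: sum 11, len 4
→ 4: sum 15, len 5
→ 2: sum 17, len 6
→ 4 (dropped 5): sum 16, len 6
→ 1: sum 17, len 7
→ 5 (dropped 0, 0, 6): sum 16, len 5
→ 1: sum 17, len 6
→ 8 (dropped 4, 2): sum 19, len 5
→ 9 (dropped 4, 1, 5): sum 18, len 3
→ 0: sum 18, len 4
→ 8 (dropped 1, 8): sum 17, len 3
→ 0: sum 17, len 4
→ 3 (dropped 9): sum 11, len 4
Longest length seen: 7.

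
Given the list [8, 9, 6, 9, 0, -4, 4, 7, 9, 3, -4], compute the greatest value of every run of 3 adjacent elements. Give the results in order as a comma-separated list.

9, 9, 9, 9, 4, 7, 9, 9, 9

(8, 9, 6) → max 9
(9, 6, 9) → max 9
(6, 9, 0) → max 9
(9, 0, -4) → max 9
(0, -4, 4) → max 4
(-4, 4, 7) → max 7
(4, 7, 9) → max 9
(7, 9, 3) → max 9
(9, 3, -4) → max 9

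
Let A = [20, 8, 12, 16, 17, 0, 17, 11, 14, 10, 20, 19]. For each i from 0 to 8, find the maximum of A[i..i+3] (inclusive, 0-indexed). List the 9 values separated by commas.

(20, 8, 12, 16) → max 20
(8, 12, 16, 17) → max 17
(12, 16, 17, 0) → max 17
(16, 17, 0, 17) → max 17
(17, 0, 17, 11) → max 17
(0, 17, 11, 14) → max 17
(17, 11, 14, 10) → max 17
(11, 14, 10, 20) → max 20
(14, 10, 20, 19) → max 20

20, 17, 17, 17, 17, 17, 17, 20, 20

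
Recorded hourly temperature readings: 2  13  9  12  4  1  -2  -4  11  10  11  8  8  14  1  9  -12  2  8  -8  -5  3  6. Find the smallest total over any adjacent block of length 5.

-15

Each size-5 window and its sum:
[2, 13, 9, 12, 4] → sum 40
[13, 9, 12, 4, 1] → sum 39
[9, 12, 4, 1, -2] → sum 24
[12, 4, 1, -2, -4] → sum 11
[4, 1, -2, -4, 11] → sum 10
[1, -2, -4, 11, 10] → sum 16
[-2, -4, 11, 10, 11] → sum 26
[-4, 11, 10, 11, 8] → sum 36
[11, 10, 11, 8, 8] → sum 48
[10, 11, 8, 8, 14] → sum 51
[11, 8, 8, 14, 1] → sum 42
[8, 8, 14, 1, 9] → sum 40
[8, 14, 1, 9, -12] → sum 20
[14, 1, 9, -12, 2] → sum 14
[1, 9, -12, 2, 8] → sum 8
[9, -12, 2, 8, -8] → sum -1
[-12, 2, 8, -8, -5] → sum -15
[2, 8, -8, -5, 3] → sum 0
[8, -8, -5, 3, 6] → sum 4
Smallest of these is -15.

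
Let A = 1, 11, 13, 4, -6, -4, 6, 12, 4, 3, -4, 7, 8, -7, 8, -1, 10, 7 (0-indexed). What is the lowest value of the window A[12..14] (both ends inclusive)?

Elements at indices 12..14: 8, -7, 8
min(8, -7, 8) = -7

-7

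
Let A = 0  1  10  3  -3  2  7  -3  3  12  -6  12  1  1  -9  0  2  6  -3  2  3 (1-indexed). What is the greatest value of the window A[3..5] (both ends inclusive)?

Elements at indices 3..5: 10, 3, -3
max(10, 3, -3) = 10

10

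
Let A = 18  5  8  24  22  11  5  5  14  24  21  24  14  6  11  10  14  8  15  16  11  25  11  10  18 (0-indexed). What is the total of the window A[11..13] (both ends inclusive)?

Elements at indices 11..13: 24, 14, 6
sum(24, 14, 6) = 44

44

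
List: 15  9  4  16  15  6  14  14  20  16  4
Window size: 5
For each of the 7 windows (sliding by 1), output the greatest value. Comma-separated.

16, 16, 16, 16, 20, 20, 20

Sliding a size-5 window across the 11 values:
[15, 9, 4, 16, 15] → max 16
[9, 4, 16, 15, 6] → max 16
[4, 16, 15, 6, 14] → max 16
[16, 15, 6, 14, 14] → max 16
[15, 6, 14, 14, 20] → max 20
[6, 14, 14, 20, 16] → max 20
[14, 14, 20, 16, 4] → max 20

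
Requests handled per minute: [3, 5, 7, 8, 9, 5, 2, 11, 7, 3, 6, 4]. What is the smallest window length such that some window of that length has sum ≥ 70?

12

Extend right; whenever the sum reaches 70, record the length and shrink from the left:
add 3: running sum 3 < 70
add 5: running sum 8 < 70
add 7: running sum 15 < 70
add 8: running sum 23 < 70
add 9: running sum 32 < 70
add 5: running sum 37 < 70
add 2: running sum 39 < 70
add 11: running sum 50 < 70
add 7: running sum 57 < 70
add 3: running sum 60 < 70
add 6: running sum 66 < 70
add 4: shortest ending here [3, 5, 7, 8, 9, 5, 2, 11, 7, 3, 6, 4] sum 70, len 12
Shortest qualifying length: 12.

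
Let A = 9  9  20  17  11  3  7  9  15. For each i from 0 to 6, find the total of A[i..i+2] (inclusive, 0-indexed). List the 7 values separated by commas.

9 9 20 → sum 38
9 20 17 → sum 46
20 17 11 → sum 48
17 11 3 → sum 31
11 3 7 → sum 21
3 7 9 → sum 19
7 9 15 → sum 31

38, 46, 48, 31, 21, 19, 31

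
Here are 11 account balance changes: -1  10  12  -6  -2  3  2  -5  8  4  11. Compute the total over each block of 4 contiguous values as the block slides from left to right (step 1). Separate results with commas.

[-1, 10, 12, -6] → sum 15
[10, 12, -6, -2] → sum 14
[12, -6, -2, 3] → sum 7
[-6, -2, 3, 2] → sum -3
[-2, 3, 2, -5] → sum -2
[3, 2, -5, 8] → sum 8
[2, -5, 8, 4] → sum 9
[-5, 8, 4, 11] → sum 18

15, 14, 7, -3, -2, 8, 9, 18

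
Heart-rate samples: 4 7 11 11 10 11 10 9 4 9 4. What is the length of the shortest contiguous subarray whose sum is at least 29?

add 4: running sum 4 < 29
add 7: running sum 11 < 29
add 11: running sum 22 < 29
end 3: [7, 11, 11] sum 29, len 3
end 4: [11, 11, 10] sum 32, len 3
end 5: [11, 10, 11] sum 32, len 3
end 6: [10, 11, 10] sum 31, len 3
end 7: [11, 10, 9] sum 30, len 3
end 8: [11, 10, 9, 4] sum 34, len 4
end 9: [10, 9, 4, 9] sum 32, len 4
end 10: [10, 9, 4, 9, 4] sum 36, len 5
Shortest qualifying length: 3.

3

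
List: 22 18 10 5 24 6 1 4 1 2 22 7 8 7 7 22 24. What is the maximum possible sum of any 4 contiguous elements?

Window sums for each of the 14 positions:
[22, 18, 10, 5] → sum 55
[18, 10, 5, 24] → sum 57
[10, 5, 24, 6] → sum 45
[5, 24, 6, 1] → sum 36
[24, 6, 1, 4] → sum 35
[6, 1, 4, 1] → sum 12
[1, 4, 1, 2] → sum 8
[4, 1, 2, 22] → sum 29
[1, 2, 22, 7] → sum 32
[2, 22, 7, 8] → sum 39
[22, 7, 8, 7] → sum 44
[7, 8, 7, 7] → sum 29
[8, 7, 7, 22] → sum 44
[7, 7, 22, 24] → sum 60
Maximum of these is 60.

60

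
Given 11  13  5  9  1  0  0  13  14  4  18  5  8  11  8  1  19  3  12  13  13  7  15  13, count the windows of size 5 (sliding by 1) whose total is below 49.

11 13 5 9 1 → sum 39  < 49 ✓
13 5 9 1 0 → sum 28  < 49 ✓
5 9 1 0 0 → sum 15  < 49 ✓
9 1 0 0 13 → sum 23  < 49 ✓
1 0 0 13 14 → sum 28  < 49 ✓
0 0 13 14 4 → sum 31  < 49 ✓
0 13 14 4 18 → sum 49
13 14 4 18 5 → sum 54
14 4 18 5 8 → sum 49
4 18 5 8 11 → sum 46  < 49 ✓
18 5 8 11 8 → sum 50
5 8 11 8 1 → sum 33  < 49 ✓
8 11 8 1 19 → sum 47  < 49 ✓
11 8 1 19 3 → sum 42  < 49 ✓
8 1 19 3 12 → sum 43  < 49 ✓
1 19 3 12 13 → sum 48  < 49 ✓
19 3 12 13 13 → sum 60
3 12 13 13 7 → sum 48  < 49 ✓
12 13 13 7 15 → sum 60
13 13 7 15 13 → sum 61
13 windows satisfy the condition.

13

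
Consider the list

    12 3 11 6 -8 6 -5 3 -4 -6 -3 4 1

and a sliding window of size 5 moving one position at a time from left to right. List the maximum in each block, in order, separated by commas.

Sliding a size-5 window across the 13 values:
[12, 3, 11, 6, -8] → max 12
[3, 11, 6, -8, 6] → max 11
[11, 6, -8, 6, -5] → max 11
[6, -8, 6, -5, 3] → max 6
[-8, 6, -5, 3, -4] → max 6
[6, -5, 3, -4, -6] → max 6
[-5, 3, -4, -6, -3] → max 3
[3, -4, -6, -3, 4] → max 4
[-4, -6, -3, 4, 1] → max 4

12, 11, 11, 6, 6, 6, 3, 4, 4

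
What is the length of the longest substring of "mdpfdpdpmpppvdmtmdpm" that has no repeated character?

add m: [m] len 1
add d: [m, d] len 2
add p: [m, d, p] len 3
add f: [m, d, p, f] len 4
add d (repeat d, move left end past it): [p, f, d] len 3
add p (repeat p, move left end past it): [f, d, p] len 3
add d (repeat d, move left end past it): [p, d] len 2
add p (repeat p, move left end past it): [d, p] len 2
add m: [d, p, m] len 3
add p (repeat p, move left end past it): [m, p] len 2
add p (repeat p, move left end past it): [p] len 1
add p (repeat p, move left end past it): [p] len 1
add v: [p, v] len 2
add d: [p, v, d] len 3
add m: [p, v, d, m] len 4
add t: [p, v, d, m, t] len 5
add m (repeat m, move left end past it): [t, m] len 2
add d: [t, m, d] len 3
add p: [t, m, d, p] len 4
add m (repeat m, move left end past it): [d, p, m] len 3
Longest all-distinct length: 5.

5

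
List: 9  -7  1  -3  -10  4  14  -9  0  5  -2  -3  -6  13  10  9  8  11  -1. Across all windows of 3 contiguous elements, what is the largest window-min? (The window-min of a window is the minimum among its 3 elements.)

9 -7 1 → min -7
-7 1 -3 → min -7
1 -3 -10 → min -10
-3 -10 4 → min -10
-10 4 14 → min -10
4 14 -9 → min -9
14 -9 0 → min -9
-9 0 5 → min -9
0 5 -2 → min -2
5 -2 -3 → min -3
-2 -3 -6 → min -6
-3 -6 13 → min -6
-6 13 10 → min -6
13 10 9 → min 9
10 9 8 → min 8
9 8 11 → min 8
8 11 -1 → min -1
Largest of these is 9.

9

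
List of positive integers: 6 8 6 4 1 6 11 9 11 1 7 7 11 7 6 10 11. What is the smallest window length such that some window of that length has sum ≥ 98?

13

add 6: running sum 6 < 98
add 8: running sum 14 < 98
add 6: running sum 20 < 98
add 4: running sum 24 < 98
add 1: running sum 25 < 98
add 6: running sum 31 < 98
add 11: running sum 42 < 98
add 9: running sum 51 < 98
add 11: running sum 62 < 98
add 1: running sum 63 < 98
add 7: running sum 70 < 98
add 7: running sum 77 < 98
add 11: running sum 88 < 98
add 7: running sum 95 < 98
add 6: shortest ending here [6, 8, 6, 4, 1, 6, 11, 9, 11, 1, 7, 7, 11, 7, 6] sum 101, len 15
add 10: shortest ending here [8, 6, 4, 1, 6, 11, 9, 11, 1, 7, 7, 11, 7, 6, 10] sum 105, len 15
add 11: shortest ending here [1, 6, 11, 9, 11, 1, 7, 7, 11, 7, 6, 10, 11] sum 98, len 13
Shortest qualifying length: 13.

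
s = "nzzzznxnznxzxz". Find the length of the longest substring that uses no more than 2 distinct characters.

[n] 1 distinct, len 1
[n, z] 2 distinct, len 2
[n, z, z] 2 distinct, len 3
[n, z, z, z] 2 distinct, len 4
[n, z, z, z, z] 2 distinct, len 5
[n, z, z, z, z, n] 2 distinct, len 6
[n, x] 2 distinct, len 2
[n, x, n] 2 distinct, len 3
[n, z] 2 distinct, len 2
[n, z, n] 2 distinct, len 3
[n, x] 2 distinct, len 2
[x, z] 2 distinct, len 2
[x, z, x] 2 distinct, len 3
[x, z, x, z] 2 distinct, len 4
Longest length with ≤2 distinct: 6.

6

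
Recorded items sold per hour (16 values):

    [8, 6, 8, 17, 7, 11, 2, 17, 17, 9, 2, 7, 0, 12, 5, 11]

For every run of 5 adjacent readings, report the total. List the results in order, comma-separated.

46, 49, 45, 54, 54, 56, 47, 52, 35, 30, 26, 35

Sliding a size-5 window across the 16 values:
[8, 6, 8, 17, 7] → sum 46
[6, 8, 17, 7, 11] → sum 49
[8, 17, 7, 11, 2] → sum 45
[17, 7, 11, 2, 17] → sum 54
[7, 11, 2, 17, 17] → sum 54
[11, 2, 17, 17, 9] → sum 56
[2, 17, 17, 9, 2] → sum 47
[17, 17, 9, 2, 7] → sum 52
[17, 9, 2, 7, 0] → sum 35
[9, 2, 7, 0, 12] → sum 30
[2, 7, 0, 12, 5] → sum 26
[7, 0, 12, 5, 11] → sum 35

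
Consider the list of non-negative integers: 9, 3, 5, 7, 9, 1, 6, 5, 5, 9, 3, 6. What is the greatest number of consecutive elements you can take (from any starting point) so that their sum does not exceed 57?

→ 9: sum 9, len 1
→ 3: sum 12, len 2
→ 5: sum 17, len 3
→ 7: sum 24, len 4
→ 9: sum 33, len 5
→ 1: sum 34, len 6
→ 6: sum 40, len 7
→ 5: sum 45, len 8
→ 5: sum 50, len 9
→ 9 (dropped 9): sum 50, len 9
→ 3: sum 53, len 10
→ 6 (dropped 3): sum 56, len 10
Longest length seen: 10.

10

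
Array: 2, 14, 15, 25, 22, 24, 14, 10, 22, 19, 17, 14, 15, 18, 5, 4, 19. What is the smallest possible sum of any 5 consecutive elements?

Window sums for each of the 13 positions:
2 14 15 25 22 → sum 78
14 15 25 22 24 → sum 100
15 25 22 24 14 → sum 100
25 22 24 14 10 → sum 95
22 24 14 10 22 → sum 92
24 14 10 22 19 → sum 89
14 10 22 19 17 → sum 82
10 22 19 17 14 → sum 82
22 19 17 14 15 → sum 87
19 17 14 15 18 → sum 83
17 14 15 18 5 → sum 69
14 15 18 5 4 → sum 56
15 18 5 4 19 → sum 61
Smallest of these is 56.

56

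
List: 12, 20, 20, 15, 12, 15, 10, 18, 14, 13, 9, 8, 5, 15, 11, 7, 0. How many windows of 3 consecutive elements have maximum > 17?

6

(12, 20, 20) → max 20  > 17 ✓
(20, 20, 15) → max 20  > 17 ✓
(20, 15, 12) → max 20  > 17 ✓
(15, 12, 15) → max 15
(12, 15, 10) → max 15
(15, 10, 18) → max 18  > 17 ✓
(10, 18, 14) → max 18  > 17 ✓
(18, 14, 13) → max 18  > 17 ✓
(14, 13, 9) → max 14
(13, 9, 8) → max 13
(9, 8, 5) → max 9
(8, 5, 15) → max 15
(5, 15, 11) → max 15
(15, 11, 7) → max 15
(11, 7, 0) → max 11
6 windows satisfy the condition.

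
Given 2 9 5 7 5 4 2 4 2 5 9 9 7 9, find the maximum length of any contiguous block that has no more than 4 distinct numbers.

Extend right; when distinct count exceeds 4, shrink from the left:
[2] 1 distinct, len 1
[2, 9] 2 distinct, len 2
[2, 9, 5] 3 distinct, len 3
[2, 9, 5, 7] 4 distinct, len 4
[2, 9, 5, 7, 5] 4 distinct, len 5
[9, 5, 7, 5, 4] 4 distinct, len 5
[5, 7, 5, 4, 2] 4 distinct, len 5
[5, 7, 5, 4, 2, 4] 4 distinct, len 6
[5, 7, 5, 4, 2, 4, 2] 4 distinct, len 7
[5, 7, 5, 4, 2, 4, 2, 5] 4 distinct, len 8
[5, 4, 2, 4, 2, 5, 9] 4 distinct, len 7
[5, 4, 2, 4, 2, 5, 9, 9] 4 distinct, len 8
[2, 5, 9, 9, 7] 4 distinct, len 5
[2, 5, 9, 9, 7, 9] 4 distinct, len 6
Longest length with ≤4 distinct: 8.

8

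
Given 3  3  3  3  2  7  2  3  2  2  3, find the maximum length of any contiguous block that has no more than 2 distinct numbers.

[3] 1 distinct, len 1
[3, 3] 1 distinct, len 2
[3, 3, 3] 1 distinct, len 3
[3, 3, 3, 3] 1 distinct, len 4
[3, 3, 3, 3, 2] 2 distinct, len 5
[2, 7] 2 distinct, len 2
[2, 7, 2] 2 distinct, len 3
[2, 3] 2 distinct, len 2
[2, 3, 2] 2 distinct, len 3
[2, 3, 2, 2] 2 distinct, len 4
[2, 3, 2, 2, 3] 2 distinct, len 5
Longest length with ≤2 distinct: 5.

5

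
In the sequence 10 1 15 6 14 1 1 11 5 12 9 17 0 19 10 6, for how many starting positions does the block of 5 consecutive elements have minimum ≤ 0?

4

(10, 1, 15, 6, 14) → min 1
(1, 15, 6, 14, 1) → min 1
(15, 6, 14, 1, 1) → min 1
(6, 14, 1, 1, 11) → min 1
(14, 1, 1, 11, 5) → min 1
(1, 1, 11, 5, 12) → min 1
(1, 11, 5, 12, 9) → min 1
(11, 5, 12, 9, 17) → min 5
(5, 12, 9, 17, 0) → min 0  ≤ 0 ✓
(12, 9, 17, 0, 19) → min 0  ≤ 0 ✓
(9, 17, 0, 19, 10) → min 0  ≤ 0 ✓
(17, 0, 19, 10, 6) → min 0  ≤ 0 ✓
4 windows satisfy the condition.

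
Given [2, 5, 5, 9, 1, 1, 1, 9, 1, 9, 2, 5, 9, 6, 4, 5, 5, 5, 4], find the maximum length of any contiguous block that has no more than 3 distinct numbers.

[2] 1 distinct, len 1
[2, 5] 2 distinct, len 2
[2, 5, 5] 2 distinct, len 3
[2, 5, 5, 9] 3 distinct, len 4
[5, 5, 9, 1] 3 distinct, len 4
[5, 5, 9, 1, 1] 3 distinct, len 5
[5, 5, 9, 1, 1, 1] 3 distinct, len 6
[5, 5, 9, 1, 1, 1, 9] 3 distinct, len 7
[5, 5, 9, 1, 1, 1, 9, 1] 3 distinct, len 8
[5, 5, 9, 1, 1, 1, 9, 1, 9] 3 distinct, len 9
[9, 1, 1, 1, 9, 1, 9, 2] 3 distinct, len 8
[9, 2, 5] 3 distinct, len 3
[9, 2, 5, 9] 3 distinct, len 4
[5, 9, 6] 3 distinct, len 3
[9, 6, 4] 3 distinct, len 3
[6, 4, 5] 3 distinct, len 3
[6, 4, 5, 5] 3 distinct, len 4
[6, 4, 5, 5, 5] 3 distinct, len 5
[6, 4, 5, 5, 5, 4] 3 distinct, len 6
Longest length with ≤3 distinct: 9.

9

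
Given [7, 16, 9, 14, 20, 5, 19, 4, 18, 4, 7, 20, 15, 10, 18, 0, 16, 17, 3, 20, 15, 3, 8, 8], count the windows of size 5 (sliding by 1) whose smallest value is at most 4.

[7, 16, 9, 14, 20] → min 7
[16, 9, 14, 20, 5] → min 5
[9, 14, 20, 5, 19] → min 5
[14, 20, 5, 19, 4] → min 4  ≤ 4 ✓
[20, 5, 19, 4, 18] → min 4  ≤ 4 ✓
[5, 19, 4, 18, 4] → min 4  ≤ 4 ✓
[19, 4, 18, 4, 7] → min 4  ≤ 4 ✓
[4, 18, 4, 7, 20] → min 4  ≤ 4 ✓
[18, 4, 7, 20, 15] → min 4  ≤ 4 ✓
[4, 7, 20, 15, 10] → min 4  ≤ 4 ✓
[7, 20, 15, 10, 18] → min 7
[20, 15, 10, 18, 0] → min 0  ≤ 4 ✓
[15, 10, 18, 0, 16] → min 0  ≤ 4 ✓
[10, 18, 0, 16, 17] → min 0  ≤ 4 ✓
[18, 0, 16, 17, 3] → min 0  ≤ 4 ✓
[0, 16, 17, 3, 20] → min 0  ≤ 4 ✓
[16, 17, 3, 20, 15] → min 3  ≤ 4 ✓
[17, 3, 20, 15, 3] → min 3  ≤ 4 ✓
[3, 20, 15, 3, 8] → min 3  ≤ 4 ✓
[20, 15, 3, 8, 8] → min 3  ≤ 4 ✓
16 windows satisfy the condition.

16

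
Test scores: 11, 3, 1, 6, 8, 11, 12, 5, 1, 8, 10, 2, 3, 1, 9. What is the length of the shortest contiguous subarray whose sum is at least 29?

Extend right; whenever the sum reaches 29, record the length and shrink from the left:
add 11: running sum 11 < 29
add 3: running sum 14 < 29
add 1: running sum 15 < 29
add 6: running sum 21 < 29
add 8: shortest ending here [11, 3, 1, 6, 8] sum 29, len 5
add 11: shortest ending here [3, 1, 6, 8, 11] sum 29, len 5
add 12: shortest ending here [8, 11, 12] sum 31, len 3
add 5: shortest ending here [8, 11, 12, 5] sum 36, len 4
add 1: shortest ending here [11, 12, 5, 1] sum 29, len 4
add 8: shortest ending here [11, 12, 5, 1, 8] sum 37, len 5
add 10: shortest ending here [12, 5, 1, 8, 10] sum 36, len 5
add 2: shortest ending here [12, 5, 1, 8, 10, 2] sum 38, len 6
add 3: shortest ending here [5, 1, 8, 10, 2, 3] sum 29, len 6
add 1: shortest ending here [5, 1, 8, 10, 2, 3, 1] sum 30, len 7
add 9: shortest ending here [8, 10, 2, 3, 1, 9] sum 33, len 6
Shortest qualifying length: 3.

3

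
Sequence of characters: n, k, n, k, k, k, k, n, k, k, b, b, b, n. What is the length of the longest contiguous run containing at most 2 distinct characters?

10

Extend right; when distinct count exceeds 2, shrink from the left:
add n: window [n] (1 distinct), len 1
add k: window [n, k] (2 distinct), len 2
add n: window [n, k, n] (2 distinct), len 3
add k: window [n, k, n, k] (2 distinct), len 4
add k: window [n, k, n, k, k] (2 distinct), len 5
add k: window [n, k, n, k, k, k] (2 distinct), len 6
add k: window [n, k, n, k, k, k, k] (2 distinct), len 7
add n: window [n, k, n, k, k, k, k, n] (2 distinct), len 8
add k: window [n, k, n, k, k, k, k, n, k] (2 distinct), len 9
add k: window [n, k, n, k, k, k, k, n, k, k] (2 distinct), len 10
add b: window [k, k, b] (2 distinct), len 3
add b: window [k, k, b, b] (2 distinct), len 4
add b: window [k, k, b, b, b] (2 distinct), len 5
add n: window [b, b, b, n] (2 distinct), len 4
Longest length with ≤2 distinct: 10.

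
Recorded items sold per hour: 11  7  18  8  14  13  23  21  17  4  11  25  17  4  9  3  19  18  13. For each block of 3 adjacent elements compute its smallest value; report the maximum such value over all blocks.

17

Each size-3 window and its min:
[11, 7, 18] → min 7
[7, 18, 8] → min 7
[18, 8, 14] → min 8
[8, 14, 13] → min 8
[14, 13, 23] → min 13
[13, 23, 21] → min 13
[23, 21, 17] → min 17
[21, 17, 4] → min 4
[17, 4, 11] → min 4
[4, 11, 25] → min 4
[11, 25, 17] → min 11
[25, 17, 4] → min 4
[17, 4, 9] → min 4
[4, 9, 3] → min 3
[9, 3, 19] → min 3
[3, 19, 18] → min 3
[19, 18, 13] → min 13
Maximum of these is 17.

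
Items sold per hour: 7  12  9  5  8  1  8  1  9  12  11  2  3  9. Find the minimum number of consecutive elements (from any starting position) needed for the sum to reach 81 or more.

11

Extend right; whenever the sum reaches 81, record the length and shrink from the left:
add 7: running sum 7 < 81
add 12: running sum 19 < 81
add 9: running sum 28 < 81
add 5: running sum 33 < 81
add 8: running sum 41 < 81
add 1: running sum 42 < 81
add 8: running sum 50 < 81
add 1: running sum 51 < 81
add 9: running sum 60 < 81
add 12: running sum 72 < 81
add 11: shortest ending here [7, 12, 9, 5, 8, 1, 8, 1, 9, 12, 11] sum 83, len 11
add 2: shortest ending here [7, 12, 9, 5, 8, 1, 8, 1, 9, 12, 11, 2] sum 85, len 12
add 3: shortest ending here [12, 9, 5, 8, 1, 8, 1, 9, 12, 11, 2, 3] sum 81, len 12
add 9: shortest ending here [12, 9, 5, 8, 1, 8, 1, 9, 12, 11, 2, 3, 9] sum 90, len 13
Shortest qualifying length: 11.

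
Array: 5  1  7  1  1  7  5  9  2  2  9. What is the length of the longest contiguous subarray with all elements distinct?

[5] len 1
[5, 1] len 2
[5, 1, 7] len 3
[7, 1] len 2
[1] len 1
[1, 7] len 2
[1, 7, 5] len 3
[1, 7, 5, 9] len 4
[1, 7, 5, 9, 2] len 5
[2] len 1
[2, 9] len 2
Longest all-distinct length: 5.

5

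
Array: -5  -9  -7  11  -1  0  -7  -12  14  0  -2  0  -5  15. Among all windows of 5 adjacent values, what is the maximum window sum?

-5 -9 -7 11 -1 → sum -11
-9 -7 11 -1 0 → sum -6
-7 11 -1 0 -7 → sum -4
11 -1 0 -7 -12 → sum -9
-1 0 -7 -12 14 → sum -6
0 -7 -12 14 0 → sum -5
-7 -12 14 0 -2 → sum -7
-12 14 0 -2 0 → sum 0
14 0 -2 0 -5 → sum 7
0 -2 0 -5 15 → sum 8
Maximum of these is 8.

8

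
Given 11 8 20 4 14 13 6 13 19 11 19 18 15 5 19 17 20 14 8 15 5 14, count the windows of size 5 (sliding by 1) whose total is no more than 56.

[11, 8, 20, 4, 14] → sum 57
[8, 20, 4, 14, 13] → sum 59
[20, 4, 14, 13, 6] → sum 57
[4, 14, 13, 6, 13] → sum 50  ≤ 56 ✓
[14, 13, 6, 13, 19] → sum 65
[13, 6, 13, 19, 11] → sum 62
[6, 13, 19, 11, 19] → sum 68
[13, 19, 11, 19, 18] → sum 80
[19, 11, 19, 18, 15] → sum 82
[11, 19, 18, 15, 5] → sum 68
[19, 18, 15, 5, 19] → sum 76
[18, 15, 5, 19, 17] → sum 74
[15, 5, 19, 17, 20] → sum 76
[5, 19, 17, 20, 14] → sum 75
[19, 17, 20, 14, 8] → sum 78
[17, 20, 14, 8, 15] → sum 74
[20, 14, 8, 15, 5] → sum 62
[14, 8, 15, 5, 14] → sum 56  ≤ 56 ✓
2 windows satisfy the condition.

2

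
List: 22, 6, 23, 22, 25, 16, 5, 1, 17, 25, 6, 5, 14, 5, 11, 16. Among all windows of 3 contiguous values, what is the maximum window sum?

[22, 6, 23] → sum 51
[6, 23, 22] → sum 51
[23, 22, 25] → sum 70
[22, 25, 16] → sum 63
[25, 16, 5] → sum 46
[16, 5, 1] → sum 22
[5, 1, 17] → sum 23
[1, 17, 25] → sum 43
[17, 25, 6] → sum 48
[25, 6, 5] → sum 36
[6, 5, 14] → sum 25
[5, 14, 5] → sum 24
[14, 5, 11] → sum 30
[5, 11, 16] → sum 32
Maximum of these is 70.

70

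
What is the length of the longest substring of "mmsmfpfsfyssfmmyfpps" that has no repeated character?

4

add m: [m] len 1
add m (repeat m, move left end past it): [m] len 1
add s: [m, s] len 2
add m (repeat m, move left end past it): [s, m] len 2
add f: [s, m, f] len 3
add p: [s, m, f, p] len 4
add f (repeat f, move left end past it): [p, f] len 2
add s: [p, f, s] len 3
add f (repeat f, move left end past it): [s, f] len 2
add y: [s, f, y] len 3
add s (repeat s, move left end past it): [f, y, s] len 3
add s (repeat s, move left end past it): [s] len 1
add f: [s, f] len 2
add m: [s, f, m] len 3
add m (repeat m, move left end past it): [m] len 1
add y: [m, y] len 2
add f: [m, y, f] len 3
add p: [m, y, f, p] len 4
add p (repeat p, move left end past it): [p] len 1
add s: [p, s] len 2
Longest all-distinct length: 4.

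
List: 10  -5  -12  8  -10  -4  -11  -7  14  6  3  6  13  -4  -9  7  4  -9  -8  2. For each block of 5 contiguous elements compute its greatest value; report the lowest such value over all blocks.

(10, -5, -12, 8, -10) → max 10
(-5, -12, 8, -10, -4) → max 8
(-12, 8, -10, -4, -11) → max 8
(8, -10, -4, -11, -7) → max 8
(-10, -4, -11, -7, 14) → max 14
(-4, -11, -7, 14, 6) → max 14
(-11, -7, 14, 6, 3) → max 14
(-7, 14, 6, 3, 6) → max 14
(14, 6, 3, 6, 13) → max 14
(6, 3, 6, 13, -4) → max 13
(3, 6, 13, -4, -9) → max 13
(6, 13, -4, -9, 7) → max 13
(13, -4, -9, 7, 4) → max 13
(-4, -9, 7, 4, -9) → max 7
(-9, 7, 4, -9, -8) → max 7
(7, 4, -9, -8, 2) → max 7
Lowest of these is 7.

7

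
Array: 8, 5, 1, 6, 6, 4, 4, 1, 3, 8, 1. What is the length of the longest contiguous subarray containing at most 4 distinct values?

add 8: window [8] (1 distinct), len 1
add 5: window [8, 5] (2 distinct), len 2
add 1: window [8, 5, 1] (3 distinct), len 3
add 6: window [8, 5, 1, 6] (4 distinct), len 4
add 6: window [8, 5, 1, 6, 6] (4 distinct), len 5
add 4: window [5, 1, 6, 6, 4] (4 distinct), len 5
add 4: window [5, 1, 6, 6, 4, 4] (4 distinct), len 6
add 1: window [5, 1, 6, 6, 4, 4, 1] (4 distinct), len 7
add 3: window [1, 6, 6, 4, 4, 1, 3] (4 distinct), len 7
add 8: window [4, 4, 1, 3, 8] (4 distinct), len 5
add 1: window [4, 4, 1, 3, 8, 1] (4 distinct), len 6
Longest length with ≤4 distinct: 7.

7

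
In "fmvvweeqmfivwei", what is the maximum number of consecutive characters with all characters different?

7

add f: [f] len 1
add m: [f, m] len 2
add v: [f, m, v] len 3
add v (repeat v, move left end past it): [v] len 1
add w: [v, w] len 2
add e: [v, w, e] len 3
add e (repeat e, move left end past it): [e] len 1
add q: [e, q] len 2
add m: [e, q, m] len 3
add f: [e, q, m, f] len 4
add i: [e, q, m, f, i] len 5
add v: [e, q, m, f, i, v] len 6
add w: [e, q, m, f, i, v, w] len 7
add e (repeat e, move left end past it): [q, m, f, i, v, w, e] len 7
add i (repeat i, move left end past it): [v, w, e, i] len 4
Longest all-distinct length: 7.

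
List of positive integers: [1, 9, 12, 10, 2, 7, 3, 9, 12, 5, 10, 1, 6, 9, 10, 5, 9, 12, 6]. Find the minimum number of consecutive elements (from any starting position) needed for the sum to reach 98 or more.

add 1: running sum 1 < 98
add 9: running sum 10 < 98
add 12: running sum 22 < 98
add 10: running sum 32 < 98
add 2: running sum 34 < 98
add 7: running sum 41 < 98
add 3: running sum 44 < 98
add 9: running sum 53 < 98
add 12: running sum 65 < 98
add 5: running sum 70 < 98
add 10: running sum 80 < 98
add 1: running sum 81 < 98
add 6: running sum 87 < 98
add 9: running sum 96 < 98
end 14: [9, 12, 10, 2, 7, 3, 9, 12, 5, 10, 1, 6, 9, 10] sum 105, len 14
end 15: [12, 10, 2, 7, 3, 9, 12, 5, 10, 1, 6, 9, 10, 5] sum 101, len 14
end 16: [10, 2, 7, 3, 9, 12, 5, 10, 1, 6, 9, 10, 5, 9] sum 98, len 14
end 17: [7, 3, 9, 12, 5, 10, 1, 6, 9, 10, 5, 9, 12] sum 98, len 13
end 18: [7, 3, 9, 12, 5, 10, 1, 6, 9, 10, 5, 9, 12, 6] sum 104, len 14
Shortest qualifying length: 13.

13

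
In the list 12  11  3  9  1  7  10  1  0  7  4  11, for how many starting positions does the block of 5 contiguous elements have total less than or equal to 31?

7

[12, 11, 3, 9, 1] → sum 36
[11, 3, 9, 1, 7] → sum 31  ≤ 31 ✓
[3, 9, 1, 7, 10] → sum 30  ≤ 31 ✓
[9, 1, 7, 10, 1] → sum 28  ≤ 31 ✓
[1, 7, 10, 1, 0] → sum 19  ≤ 31 ✓
[7, 10, 1, 0, 7] → sum 25  ≤ 31 ✓
[10, 1, 0, 7, 4] → sum 22  ≤ 31 ✓
[1, 0, 7, 4, 11] → sum 23  ≤ 31 ✓
7 windows satisfy the condition.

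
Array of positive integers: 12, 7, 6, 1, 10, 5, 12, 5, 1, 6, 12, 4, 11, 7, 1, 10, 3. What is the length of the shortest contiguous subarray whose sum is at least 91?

add 12: running sum 12 < 91
add 7: running sum 19 < 91
add 6: running sum 25 < 91
add 1: running sum 26 < 91
add 10: running sum 36 < 91
add 5: running sum 41 < 91
add 12: running sum 53 < 91
add 5: running sum 58 < 91
add 1: running sum 59 < 91
add 6: running sum 65 < 91
add 12: running sum 77 < 91
add 4: running sum 81 < 91
end 12: [12, 7, 6, 1, 10, 5, 12, 5, 1, 6, 12, 4, 11] sum 92, len 13
end 13: [12, 7, 6, 1, 10, 5, 12, 5, 1, 6, 12, 4, 11, 7] sum 99, len 14
end 14: [12, 7, 6, 1, 10, 5, 12, 5, 1, 6, 12, 4, 11, 7, 1] sum 100, len 15
end 15: [6, 1, 10, 5, 12, 5, 1, 6, 12, 4, 11, 7, 1, 10] sum 91, len 14
end 16: [6, 1, 10, 5, 12, 5, 1, 6, 12, 4, 11, 7, 1, 10, 3] sum 94, len 15
Shortest qualifying length: 13.

13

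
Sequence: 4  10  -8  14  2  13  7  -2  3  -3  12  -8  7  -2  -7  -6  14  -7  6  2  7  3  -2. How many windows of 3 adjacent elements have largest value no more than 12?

13

[4, 10, -8] → max 10  ≤ 12 ✓
[10, -8, 14] → max 14
[-8, 14, 2] → max 14
[14, 2, 13] → max 14
[2, 13, 7] → max 13
[13, 7, -2] → max 13
[7, -2, 3] → max 7  ≤ 12 ✓
[-2, 3, -3] → max 3  ≤ 12 ✓
[3, -3, 12] → max 12  ≤ 12 ✓
[-3, 12, -8] → max 12  ≤ 12 ✓
[12, -8, 7] → max 12  ≤ 12 ✓
[-8, 7, -2] → max 7  ≤ 12 ✓
[7, -2, -7] → max 7  ≤ 12 ✓
[-2, -7, -6] → max -2  ≤ 12 ✓
[-7, -6, 14] → max 14
[-6, 14, -7] → max 14
[14, -7, 6] → max 14
[-7, 6, 2] → max 6  ≤ 12 ✓
[6, 2, 7] → max 7  ≤ 12 ✓
[2, 7, 3] → max 7  ≤ 12 ✓
[7, 3, -2] → max 7  ≤ 12 ✓
13 windows satisfy the condition.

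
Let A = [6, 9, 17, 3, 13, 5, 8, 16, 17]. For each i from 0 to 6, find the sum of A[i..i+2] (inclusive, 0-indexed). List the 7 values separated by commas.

6 9 17 → sum 32
9 17 3 → sum 29
17 3 13 → sum 33
3 13 5 → sum 21
13 5 8 → sum 26
5 8 16 → sum 29
8 16 17 → sum 41

32, 29, 33, 21, 26, 29, 41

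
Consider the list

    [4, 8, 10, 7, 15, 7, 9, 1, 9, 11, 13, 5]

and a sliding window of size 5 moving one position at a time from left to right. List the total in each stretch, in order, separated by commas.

44, 47, 48, 39, 41, 37, 43, 39

Sliding a size-5 window across the 12 values:
4 8 10 7 15 → sum 44
8 10 7 15 7 → sum 47
10 7 15 7 9 → sum 48
7 15 7 9 1 → sum 39
15 7 9 1 9 → sum 41
7 9 1 9 11 → sum 37
9 1 9 11 13 → sum 43
1 9 11 13 5 → sum 39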